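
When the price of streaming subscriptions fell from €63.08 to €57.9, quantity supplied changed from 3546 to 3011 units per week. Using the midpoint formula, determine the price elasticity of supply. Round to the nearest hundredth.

1.91

%ΔQ = (3011 − 3546)/[(3546 + 3011)/2] = -535/3278.5 ≈ -0.1632.
%Δp = (57.9 − 63.08)/[(63.08 + 57.9)/2] = -5.18/60.49 ≈ -0.0856.
Arc elasticity E = %ΔQ/%Δp ≈ -0.1632/-0.0856 ≈ 1.91.
|E| > 1: supply is elastic over this range.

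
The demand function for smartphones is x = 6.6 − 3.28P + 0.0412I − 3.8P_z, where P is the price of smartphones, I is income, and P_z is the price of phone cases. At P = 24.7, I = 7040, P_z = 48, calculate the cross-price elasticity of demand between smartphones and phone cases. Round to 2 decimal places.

-5.49

Substituting, x = 6.6 − 3.28(24.7) + 0.0412(7040) − 3.8(48) = 6.6 − 81.016 + 290.048 − 182.4 = 33.232.
∂x/∂P_z = −3.8, so E_xy = -3.8·(48/33.232) ≈ -5.49.
E_xy < 0: the goods are complements.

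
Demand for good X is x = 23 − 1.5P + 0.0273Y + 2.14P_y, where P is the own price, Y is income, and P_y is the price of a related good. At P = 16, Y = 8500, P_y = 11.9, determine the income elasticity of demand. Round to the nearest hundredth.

0.90

Evaluating quantity at (P, Y, P_y) gives x = 23 − 1.5(16) + 0.0273(8500) + 2.14(11.9) = 23 − 24 + 232.05 + 25.466 = 256.516.
∂x/∂Y = +0.0273, so E_I = 0.0273·(8500/256.516) ≈ 0.90.
E_I ∈ (0,1): normal good (necessity).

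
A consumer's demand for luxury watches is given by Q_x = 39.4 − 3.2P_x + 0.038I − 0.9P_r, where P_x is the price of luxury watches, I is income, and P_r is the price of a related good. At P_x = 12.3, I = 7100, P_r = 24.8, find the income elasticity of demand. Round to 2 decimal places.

1.09

Q_x = 39.4 − 3.2(12.3) + 0.038(7100) − 0.9(24.8) = 39.4 − 39.36 + 269.8 − 22.32 = 247.52.
∂Q_x/∂I = +0.038, so E_I = 0.038·(7100/247.52) ≈ 1.09.
E_I > 1: normal good (luxury).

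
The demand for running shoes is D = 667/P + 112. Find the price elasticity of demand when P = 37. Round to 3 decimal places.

At P = 37, D = 130.027.
dD/dP = −667/P² = −0.4872.
Point elasticity E = (dD/dP)·(P/D) = -0.4872 × 37/130.027 ≈ -0.139.
|E| < 1, so demand is inelastic at this price.

-0.139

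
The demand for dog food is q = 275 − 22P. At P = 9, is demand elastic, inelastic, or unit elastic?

At P = 9, q = 77.
dq/dP = −22.
Point elasticity E = (dq/dP)·(P/q) = -22 × 9/77 ≈ -2.571.
|E| ≈ 2.571 > 1, so demand is elastic.

elastic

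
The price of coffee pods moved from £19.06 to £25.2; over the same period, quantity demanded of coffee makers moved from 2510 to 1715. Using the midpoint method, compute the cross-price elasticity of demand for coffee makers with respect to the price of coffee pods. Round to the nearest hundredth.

-1.36

%ΔQ_x = (1715 − 2510)/[(2510+1715)/2] = -795/2112.5 ≈ -0.3763.
%ΔP_y = (25.2 − 19.06)/[(19.06+25.2)/2] ≈ 0.2775.
E_xy = -0.3763/0.2775 ≈ -1.36.
E_xy < 0, so coffee makers and coffee pods are complements.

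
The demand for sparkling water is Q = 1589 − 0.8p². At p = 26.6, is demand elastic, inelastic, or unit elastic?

At p = 26.6, Q = 1022.952.
dQ/dp = −2·0.8·p = −42.56.
Point elasticity E = (dQ/dp)·(p/Q) = -42.56 × 26.6/1022.952 ≈ -1.107.
|E| ≈ 1.107 > 1, so demand is elastic.

elastic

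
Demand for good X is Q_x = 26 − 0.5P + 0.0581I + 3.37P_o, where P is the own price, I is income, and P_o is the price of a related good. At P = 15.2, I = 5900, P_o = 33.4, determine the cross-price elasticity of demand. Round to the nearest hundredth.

0.24

At the given point, Q_x = 26 − 0.5(15.2) + 0.0581(5900) + 3.37(33.4) = 26 − 7.6 + 342.79 + 112.558 = 473.748.
∂Q_x/∂P_o = +3.37, so E_xy = 3.37·(33.4/473.748) ≈ 0.24.
E_xy > 0: the goods are substitutes.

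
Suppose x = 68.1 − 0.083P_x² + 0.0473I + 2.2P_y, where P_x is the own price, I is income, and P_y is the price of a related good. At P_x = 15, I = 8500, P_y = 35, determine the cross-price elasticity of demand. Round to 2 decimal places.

0.15

At the given point, x = 68.1 − 0.083(15)² + 0.0473(8500) + 2.2(35) = 68.1 − 18.675 + 402.05 + 77 = 528.475.
∂x/∂P_y = +2.2, so E_xy = 2.2·(35/528.475) ≈ 0.15.
E_xy > 0: the goods are substitutes.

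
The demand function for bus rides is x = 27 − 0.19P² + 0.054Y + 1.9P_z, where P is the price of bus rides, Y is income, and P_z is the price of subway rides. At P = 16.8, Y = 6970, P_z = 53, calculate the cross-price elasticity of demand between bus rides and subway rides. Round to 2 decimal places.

First evaluate x: 27 − 0.19(16.8)² + 0.054(6970) + 1.9(53) = 27 − 53.6256 + 376.38 + 100.7 = 450.4544.
∂x/∂P_z = +1.9, so E_xy = 1.9·(53/450.4544) ≈ 0.22.
E_xy > 0: the goods are substitutes.

0.22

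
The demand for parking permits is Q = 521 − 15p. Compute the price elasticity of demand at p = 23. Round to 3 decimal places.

-1.960

At p = 23, Q = 176.
dQ/dp = −15.
Point elasticity E = (dQ/dp)·(p/Q) = -15 × 23/176 ≈ -1.960.
|E| > 1, so demand is elastic at this price.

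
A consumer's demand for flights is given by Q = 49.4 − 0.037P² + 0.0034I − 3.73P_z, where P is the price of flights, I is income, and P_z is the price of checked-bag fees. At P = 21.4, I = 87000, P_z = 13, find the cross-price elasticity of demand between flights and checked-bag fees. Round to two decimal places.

-0.17

At the given point, Q = 49.4 − 0.037(21.4)² + 0.0034(87000) − 3.73(13) = 49.4 − 16.9445 + 295.8 − 48.49 = 279.7655.
∂Q/∂P_z = −3.73, so E_xy = -3.73·(13/279.7655) ≈ -0.17.
E_xy < 0: the goods are complements.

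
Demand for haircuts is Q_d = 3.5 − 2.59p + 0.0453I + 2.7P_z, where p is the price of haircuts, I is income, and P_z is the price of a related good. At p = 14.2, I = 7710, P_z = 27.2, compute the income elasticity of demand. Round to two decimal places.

Substituting, Q_d = 3.5 − 2.59(14.2) + 0.0453(7710) + 2.7(27.2) = 3.5 − 36.778 + 349.263 + 73.44 = 389.425.
∂Q_d/∂I = +0.0453, so E_I = 0.0453·(7710/389.425) ≈ 0.90.
E_I ∈ (0,1): normal good (necessity).

0.90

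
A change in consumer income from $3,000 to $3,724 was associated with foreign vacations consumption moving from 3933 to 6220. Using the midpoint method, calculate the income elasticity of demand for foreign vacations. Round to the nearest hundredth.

2.09

%ΔQ = (6220 − 3933)/[(3933+6220)/2] = 2287/5076.5 ≈ 0.4505.
%ΔI = (3,724 − 3,000)/[(3,000+3,724)/2] = 724/3362 ≈ 0.2153.
E_I = %ΔQ/%ΔI ≈ 2.09.
E_I > 1: normal good (luxury).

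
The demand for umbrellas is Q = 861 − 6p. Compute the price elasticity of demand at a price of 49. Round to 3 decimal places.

At p = 49, Q = 567.
dQ/dp = −6.
Point elasticity E = (dQ/dp)·(p/Q) = -6 × 49/567 ≈ -0.519.
|E| < 1, so demand is inelastic at this price.

-0.519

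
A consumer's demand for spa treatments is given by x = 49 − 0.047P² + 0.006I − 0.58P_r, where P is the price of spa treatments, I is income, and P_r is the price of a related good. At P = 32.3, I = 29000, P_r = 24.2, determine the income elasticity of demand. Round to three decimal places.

1.088

Substituting, x = 49 − 0.047(32.3)² + 0.006(29000) − 0.58(24.2) = 49 − 49.0346 + 174 − 14.036 = 159.9294.
∂x/∂I = +0.006, so E_I = 0.006·(29000/159.9294) ≈ 1.088.
E_I > 1: normal good (luxury).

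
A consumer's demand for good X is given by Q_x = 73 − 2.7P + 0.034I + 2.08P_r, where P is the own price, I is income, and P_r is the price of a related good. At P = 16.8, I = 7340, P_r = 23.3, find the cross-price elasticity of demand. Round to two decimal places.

0.15

First evaluate Q_x: 73 − 2.7(16.8) + 0.034(7340) + 2.08(23.3) = 73 − 45.36 + 249.56 + 48.464 = 325.664.
∂Q_x/∂P_r = +2.08, so E_xy = 2.08·(23.3/325.664) ≈ 0.15.
E_xy > 0: the goods are substitutes.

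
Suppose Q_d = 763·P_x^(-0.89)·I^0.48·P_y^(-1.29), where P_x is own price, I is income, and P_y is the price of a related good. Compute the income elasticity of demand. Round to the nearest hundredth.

For a Cobb–Douglas (constant-elasticity) form Q_d = A·I^α·…, the elasticity with respect to I equals the exponent α at every point.
Here the exponent on I is 0.48, so the income elasticity of demand is 0.48.

0.48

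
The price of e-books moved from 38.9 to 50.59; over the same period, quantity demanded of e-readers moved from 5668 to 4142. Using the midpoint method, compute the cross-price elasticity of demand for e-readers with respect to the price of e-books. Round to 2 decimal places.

-1.19

%ΔQ_x = (4142 − 5668)/[(5668+4142)/2] = -1526/4905 ≈ -0.3111.
%ΔP_y = (50.59 − 38.9)/[(38.9+50.59)/2] ≈ 0.2613.
E_xy = -0.3111/0.2613 ≈ -1.19.
E_xy < 0, so e-readers and e-books are complements.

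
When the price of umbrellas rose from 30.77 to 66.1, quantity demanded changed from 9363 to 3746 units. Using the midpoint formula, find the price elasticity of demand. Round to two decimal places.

-1.17

%Δq = (3746 − 9363)/[(9363 + 3746)/2] = -5617/6554.5 ≈ -0.8570.
%ΔP = (66.1 − 30.77)/[(30.77 + 66.1)/2] = 35.33/48.435 ≈ 0.7294.
Arc elasticity E = %Δq/%ΔP ≈ -0.8570/0.7294 ≈ -1.17.
|E| > 1: demand is elastic over this range.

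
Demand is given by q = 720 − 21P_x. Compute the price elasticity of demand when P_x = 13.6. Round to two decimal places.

-0.66

At P_x = 13.6, q = 434.4.
dq/dP_x = −21.
Point elasticity E = (dq/dP_x)·(P_x/q) = -21 × 13.6/434.4 ≈ -0.66.
|E| < 1, so demand is inelastic at this price.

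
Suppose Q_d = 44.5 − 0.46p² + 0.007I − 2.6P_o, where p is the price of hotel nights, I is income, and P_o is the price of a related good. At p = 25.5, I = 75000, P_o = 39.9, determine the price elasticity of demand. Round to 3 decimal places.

At the given point, Q_d = 44.5 − 0.46(25.5)² + 0.007(75000) − 2.6(39.9) = 44.5 − 299.115 + 525 − 103.74 = 166.645.
∂Q_d/∂p = −2·0.46·p = -23.46, so E_p = -23.46·(25.5/166.645) ≈ -3.590.
|E_p| > 1: demand is elastic.

-3.590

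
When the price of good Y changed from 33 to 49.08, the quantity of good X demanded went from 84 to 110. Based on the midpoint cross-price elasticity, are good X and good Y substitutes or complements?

substitutes

%ΔQ_x = (110 − 84)/[(84+110)/2] = 26/97 ≈ 0.2680.
%ΔP_y = (49.08 − 33)/[(33+49.08)/2] ≈ 0.3918.
E_xy = 0.2680/0.3918 ≈ 0.684.
E_xy > 0, so the goods are substitutes.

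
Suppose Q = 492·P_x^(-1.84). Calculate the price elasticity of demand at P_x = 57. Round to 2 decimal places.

For a Cobb–Douglas (constant-elasticity) form Q = A·P_x^α·…, the elasticity with respect to P_x equals the exponent α at every point.
Here the exponent on P_x is -1.84, so the price elasticity of demand is -1.84.

-1.84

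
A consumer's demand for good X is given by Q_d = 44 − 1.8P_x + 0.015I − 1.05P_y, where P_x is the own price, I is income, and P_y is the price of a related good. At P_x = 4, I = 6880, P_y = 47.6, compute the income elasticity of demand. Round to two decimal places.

First evaluate Q_d: 44 − 1.8(4) + 0.015(6880) − 1.05(47.6) = 44 − 7.2 + 103.2 − 49.98 = 90.02.
∂Q_d/∂I = +0.015, so E_I = 0.015·(6880/90.02) ≈ 1.15.
E_I > 1: normal good (luxury).

1.15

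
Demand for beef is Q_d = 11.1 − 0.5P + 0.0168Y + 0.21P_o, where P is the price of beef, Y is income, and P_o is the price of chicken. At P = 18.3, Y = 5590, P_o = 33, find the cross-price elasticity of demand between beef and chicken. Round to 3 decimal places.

Substituting, Q_d = 11.1 − 0.5(18.3) + 0.0168(5590) + 0.21(33) = 11.1 − 9.15 + 93.912 + 6.93 = 102.792.
∂Q_d/∂P_o = +0.21, so E_xy = 0.21·(33/102.792) ≈ 0.067.
E_xy > 0: the goods are substitutes.

0.067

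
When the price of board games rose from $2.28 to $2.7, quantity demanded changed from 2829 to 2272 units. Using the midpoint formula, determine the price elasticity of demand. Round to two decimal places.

%Δq = (2272 − 2829)/[(2829 + 2272)/2] = -557/2550.5 ≈ -0.2184.
%Δp = (2.7 − 2.28)/[(2.28 + 2.7)/2] = 0.42/2.49 ≈ 0.1687.
Arc elasticity E = %Δq/%Δp ≈ -0.2184/0.1687 ≈ -1.29.
|E| > 1: demand is elastic over this range.

-1.29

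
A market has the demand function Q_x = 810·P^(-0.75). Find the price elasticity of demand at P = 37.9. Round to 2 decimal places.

For a Cobb–Douglas (constant-elasticity) form Q_x = A·P^α·…, the elasticity with respect to P equals the exponent α at every point.
Here the exponent on P is -0.75, so the price elasticity of demand is -0.75.

-0.75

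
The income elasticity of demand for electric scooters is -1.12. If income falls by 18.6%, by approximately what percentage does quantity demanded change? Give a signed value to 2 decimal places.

20.83

%ΔQ ≈ E × %ΔI = (-1.12) × (-18.6%) ≈ 20.83%.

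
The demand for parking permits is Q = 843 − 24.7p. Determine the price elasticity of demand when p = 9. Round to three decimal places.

At p = 9, Q = 620.7.
dQ/dp = −24.7.
Point elasticity E = (dQ/dp)·(p/Q) = -24.7 × 9/620.7 ≈ -0.358.
|E| < 1, so demand is inelastic at this price.

-0.358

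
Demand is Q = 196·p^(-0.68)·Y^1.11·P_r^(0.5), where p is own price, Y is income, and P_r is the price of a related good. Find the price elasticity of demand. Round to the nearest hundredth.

For a Cobb–Douglas (constant-elasticity) form Q = A·p^α·…, the elasticity with respect to p equals the exponent α at every point.
Here the exponent on p is -0.68, so the price elasticity of demand is -0.68.

-0.68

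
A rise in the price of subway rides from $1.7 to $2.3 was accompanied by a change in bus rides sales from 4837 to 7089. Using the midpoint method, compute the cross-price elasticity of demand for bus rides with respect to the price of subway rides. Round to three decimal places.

1.259

%ΔQ_x = (7089 − 4837)/[(4837+7089)/2] = 2252/5963 ≈ 0.3777.
%ΔP_y = (2.3 − 1.7)/[(1.7+2.3)/2] ≈ 0.3000.
E_xy = 0.3777/0.3000 ≈ 1.259.
E_xy > 0, so bus rides and subway rides are substitutes.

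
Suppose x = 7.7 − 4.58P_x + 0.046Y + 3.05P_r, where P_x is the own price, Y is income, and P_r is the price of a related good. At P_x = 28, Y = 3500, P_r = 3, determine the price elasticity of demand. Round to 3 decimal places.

At the given point, x = 7.7 − 4.58(28) + 0.046(3500) + 3.05(3) = 7.7 − 128.24 + 161 + 9.15 = 49.61.
∂x/∂P_x = −4.58, so E_p = (−4.58)·(28/49.61) ≈ -2.585.
|E_p| > 1: demand is elastic.

-2.585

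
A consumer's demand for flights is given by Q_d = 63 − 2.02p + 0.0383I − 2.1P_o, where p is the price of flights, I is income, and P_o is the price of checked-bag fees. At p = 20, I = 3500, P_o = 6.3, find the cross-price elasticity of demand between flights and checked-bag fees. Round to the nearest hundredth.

Substituting, Q_d = 63 − 2.02(20) + 0.0383(3500) − 2.1(6.3) = 63 − 40.4 + 134.05 − 13.23 = 143.42.
∂Q_d/∂P_o = −2.1, so E_xy = -2.1·(6.3/143.42) ≈ -0.09.
E_xy < 0: the goods are complements.

-0.09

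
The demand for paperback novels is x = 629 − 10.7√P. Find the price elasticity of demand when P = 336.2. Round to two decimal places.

-0.23

At P = 336.2, x = 432.8074.
dx/dP = −10.7/(2√P) = −10.7/(2·18.3358).
Point elasticity E = (dx/dP)·(P/x) = -0.2918 × 336.2/432.8074 ≈ -0.23.
|E| < 1, so demand is inelastic at this price.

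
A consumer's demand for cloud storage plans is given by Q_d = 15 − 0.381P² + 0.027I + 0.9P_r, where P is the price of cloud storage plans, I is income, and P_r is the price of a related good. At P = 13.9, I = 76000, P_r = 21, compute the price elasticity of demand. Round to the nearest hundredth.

Q_d = 15 − 0.381(13.9)² + 0.027(76000) + 0.9(21) = 15 − 73.613 + 2052 + 18.9 = 2012.287.
∂Q_d/∂P = −2·0.381·P = -10.5918, so E_p = -10.5918·(13.9/2012.287) ≈ -0.07.
|E_p| < 1: demand is inelastic.

-0.07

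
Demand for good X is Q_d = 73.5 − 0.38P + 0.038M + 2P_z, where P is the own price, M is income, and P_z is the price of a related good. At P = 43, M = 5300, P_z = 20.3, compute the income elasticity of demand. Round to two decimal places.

0.67

At the given point, Q_d = 73.5 − 0.38(43) + 0.038(5300) + 2(20.3) = 73.5 − 16.34 + 201.4 + 40.6 = 299.16.
∂Q_d/∂M = +0.038, so E_I = 0.038·(5300/299.16) ≈ 0.67.
E_I ∈ (0,1): normal good (necessity).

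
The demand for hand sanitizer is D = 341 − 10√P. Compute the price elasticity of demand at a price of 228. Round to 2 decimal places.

-0.40

At P = 228, D = 190.0033.
dD/dP = −10/(2√P) = −10/(2·15.0997).
Point elasticity E = (dD/dP)·(P/D) = -0.3311 × 228/190.0033 ≈ -0.40.
|E| < 1, so demand is inelastic at this price.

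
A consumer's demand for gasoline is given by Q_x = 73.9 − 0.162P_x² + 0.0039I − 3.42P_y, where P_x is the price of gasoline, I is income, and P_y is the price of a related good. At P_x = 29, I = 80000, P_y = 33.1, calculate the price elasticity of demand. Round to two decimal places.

-2.00

Substituting, Q_x = 73.9 − 0.162(29)² + 0.0039(80000) − 3.42(33.1) = 73.9 − 136.242 + 312 − 113.202 = 136.456.
∂Q_x/∂P_x = −2·0.162·P_x = -9.396, so E_p = -9.396·(29/136.456) ≈ -2.00.
|E_p| > 1: demand is elastic.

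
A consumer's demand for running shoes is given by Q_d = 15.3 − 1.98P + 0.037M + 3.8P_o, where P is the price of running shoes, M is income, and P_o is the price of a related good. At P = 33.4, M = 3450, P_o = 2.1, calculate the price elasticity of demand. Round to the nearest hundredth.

-0.78

Evaluating quantity at (P, M, P_o) gives Q_d = 15.3 − 1.98(33.4) + 0.037(3450) + 3.8(2.1) = 15.3 − 66.132 + 127.65 + 7.98 = 84.798.
∂Q_d/∂P = −1.98, so E_p = (−1.98)·(33.4/84.798) ≈ -0.78.
|E_p| < 1: demand is inelastic.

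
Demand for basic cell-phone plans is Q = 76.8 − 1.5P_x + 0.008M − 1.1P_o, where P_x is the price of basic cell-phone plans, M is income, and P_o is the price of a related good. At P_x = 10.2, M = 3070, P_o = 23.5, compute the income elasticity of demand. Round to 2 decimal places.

At the given point, Q = 76.8 − 1.5(10.2) + 0.008(3070) − 1.1(23.5) = 76.8 − 15.3 + 24.56 − 25.85 = 60.21.
∂Q/∂M = +0.008, so E_I = 0.008·(3070/60.21) ≈ 0.41.
E_I ∈ (0,1): normal good (necessity).

0.41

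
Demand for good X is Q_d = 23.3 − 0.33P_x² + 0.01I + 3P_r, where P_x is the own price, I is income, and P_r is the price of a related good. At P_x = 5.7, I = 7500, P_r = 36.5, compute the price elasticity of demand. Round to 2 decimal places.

Substituting, Q_d = 23.3 − 0.33(5.7)² + 0.01(7500) + 3(36.5) = 23.3 − 10.7217 + 75 + 109.5 = 197.0783.
∂Q_d/∂P_x = −2·0.33·P_x = -3.762, so E_p = -3.762·(5.7/197.0783) ≈ -0.11.
|E_p| < 1: demand is inelastic.

-0.11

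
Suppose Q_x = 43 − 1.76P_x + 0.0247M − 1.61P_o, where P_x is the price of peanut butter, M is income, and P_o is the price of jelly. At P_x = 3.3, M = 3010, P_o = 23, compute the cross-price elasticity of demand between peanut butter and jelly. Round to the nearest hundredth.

Q_x = 43 − 1.76(3.3) + 0.0247(3010) − 1.61(23) = 43 − 5.808 + 74.347 − 37.03 = 74.509.
∂Q_x/∂P_o = −1.61, so E_xy = -1.61·(23/74.509) ≈ -0.50.
E_xy < 0: the goods are complements.

-0.50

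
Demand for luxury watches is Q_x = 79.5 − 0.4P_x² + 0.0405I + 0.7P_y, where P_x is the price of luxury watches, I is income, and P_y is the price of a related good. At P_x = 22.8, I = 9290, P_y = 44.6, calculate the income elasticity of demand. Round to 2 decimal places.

First evaluate Q_x: 79.5 − 0.4(22.8)² + 0.0405(9290) + 0.7(44.6) = 79.5 − 207.936 + 376.245 + 31.22 = 279.029.
∂Q_x/∂I = +0.0405, so E_I = 0.0405·(9290/279.029) ≈ 1.35.
E_I > 1: normal good (luxury).

1.35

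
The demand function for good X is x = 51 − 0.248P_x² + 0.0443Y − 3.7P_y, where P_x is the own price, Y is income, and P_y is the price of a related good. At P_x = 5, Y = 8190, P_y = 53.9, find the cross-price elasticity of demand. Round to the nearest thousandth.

First evaluate x: 51 − 0.248(5)² + 0.0443(8190) − 3.7(53.9) = 51 − 6.2 + 362.817 − 199.43 = 208.187.
∂x/∂P_y = −3.7, so E_xy = -3.7·(53.9/208.187) ≈ -0.958.
E_xy < 0: the goods are complements.

-0.958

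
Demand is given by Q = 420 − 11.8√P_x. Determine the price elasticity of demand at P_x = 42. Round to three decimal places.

-0.111

At P_x = 42, Q = 343.5273.
dQ/dP_x = −11.8/(2√P_x) = −11.8/(2·6.4807).
Point elasticity E = (dQ/dP_x)·(P_x/Q) = -0.9104 × 42/343.5273 ≈ -0.111.
|E| < 1, so demand is inelastic at this price.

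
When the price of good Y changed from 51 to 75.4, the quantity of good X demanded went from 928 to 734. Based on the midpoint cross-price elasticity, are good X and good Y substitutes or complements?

complements

%ΔQ_x = (734 − 928)/[(928+734)/2] = -194/831 ≈ -0.2335.
%ΔP_y = (75.4 − 51)/[(51+75.4)/2] ≈ 0.3861.
E_xy = -0.2335/0.3861 ≈ -0.605.
E_xy < 0, so the goods are complements.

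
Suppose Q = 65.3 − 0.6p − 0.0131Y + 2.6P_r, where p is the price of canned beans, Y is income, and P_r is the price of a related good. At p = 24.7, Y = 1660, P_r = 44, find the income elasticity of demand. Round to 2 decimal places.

Evaluating quantity at (p, Y, P_r) gives Q = 65.3 − 0.6(24.7) − 0.0131(1660) + 2.6(44) = 65.3 − 14.82 − 21.746 + 114.4 = 143.134.
∂Q/∂Y = −0.0131, so E_I = -0.0131·(1660/143.134) ≈ -0.15.
E_I < 0: inferior good.

-0.15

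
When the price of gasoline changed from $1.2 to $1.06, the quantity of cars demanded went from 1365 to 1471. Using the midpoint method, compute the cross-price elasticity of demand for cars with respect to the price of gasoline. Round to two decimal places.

%ΔQ_x = (1471 − 1365)/[(1365+1471)/2] = 106/1418 ≈ 0.0748.
%ΔP_y = (1.06 − 1.2)/[(1.2+1.06)/2] ≈ -0.1239.
E_xy = 0.0748/-0.1239 ≈ -0.60.
E_xy < 0, so cars and gasoline are complements.

-0.60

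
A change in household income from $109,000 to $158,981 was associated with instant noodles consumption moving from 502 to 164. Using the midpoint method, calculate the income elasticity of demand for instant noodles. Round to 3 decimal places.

%ΔQ = (164 − 502)/[(502+164)/2] = -338/333 ≈ -1.0150.
%ΔY = (158,981 − 109,000)/[(109,000+158,981)/2] = 49981/133990.5 ≈ 0.3730.
E_I = %ΔQ/%ΔY ≈ -2.721.
E_I < 0: inferior good.

-2.721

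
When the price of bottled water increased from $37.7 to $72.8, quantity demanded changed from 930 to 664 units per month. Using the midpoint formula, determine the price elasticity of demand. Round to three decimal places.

-0.525

%ΔQ = (664 − 930)/[(930 + 664)/2] = -266/797 ≈ -0.3338.
%Δp = (72.8 − 37.7)/[(37.7 + 72.8)/2] = 35.1/55.25 ≈ 0.6353.
Arc elasticity E = %ΔQ/%Δp ≈ -0.3338/0.6353 ≈ -0.525.
|E| < 1: demand is inelastic over this range.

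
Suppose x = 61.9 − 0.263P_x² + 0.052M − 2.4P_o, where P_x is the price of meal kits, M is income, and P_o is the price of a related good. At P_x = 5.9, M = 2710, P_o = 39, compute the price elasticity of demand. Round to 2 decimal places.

x = 61.9 − 0.263(5.9)² + 0.052(2710) − 2.4(39) = 61.9 − 9.155 + 140.92 − 93.6 = 100.065.
∂x/∂P_x = −2·0.263·P_x = -3.1034, so E_p = -3.1034·(5.9/100.065) ≈ -0.18.
|E_p| < 1: demand is inelastic.

-0.18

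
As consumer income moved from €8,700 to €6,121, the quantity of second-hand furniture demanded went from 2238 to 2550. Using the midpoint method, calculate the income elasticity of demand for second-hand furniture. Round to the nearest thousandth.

-0.374

%ΔQ = (2550 − 2238)/[(2238+2550)/2] = 312/2394 ≈ 0.1303.
%ΔI = (6,121 − 8,700)/[(8,700+6,121)/2] = -2579/7410.5 ≈ -0.3480.
E_I = %ΔQ/%ΔI ≈ -0.374.
E_I < 0: inferior good.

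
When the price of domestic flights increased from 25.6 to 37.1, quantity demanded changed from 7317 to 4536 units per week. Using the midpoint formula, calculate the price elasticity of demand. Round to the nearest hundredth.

%ΔQ = (4536 − 7317)/[(7317 + 4536)/2] = -2781/5926.5 ≈ -0.4692.
%ΔP = (37.1 − 25.6)/[(25.6 + 37.1)/2] = 11.5/31.35 ≈ 0.3668.
Arc elasticity E = %ΔQ/%ΔP ≈ -0.4692/0.3668 ≈ -1.28.
|E| > 1: demand is elastic over this range.

-1.28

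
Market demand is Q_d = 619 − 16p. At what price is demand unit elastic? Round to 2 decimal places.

For linear demand Q_d = a − bp, E = −bp/(a − bp). |E| = 1 ⇒ bp = a − bp ⇒ p = a/(2b).
p = 619/(2·16) ≈ 19.34.

19.34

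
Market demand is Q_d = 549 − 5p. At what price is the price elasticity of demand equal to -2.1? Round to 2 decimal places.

Set −bp/(a − bp) = −2.1 ⇒ bp = 2.1(a − bp) ⇒ bp(1+2.1) = 2.1·a.
p = 2.1·549/(5·3.1) ≈ 74.38.

74.38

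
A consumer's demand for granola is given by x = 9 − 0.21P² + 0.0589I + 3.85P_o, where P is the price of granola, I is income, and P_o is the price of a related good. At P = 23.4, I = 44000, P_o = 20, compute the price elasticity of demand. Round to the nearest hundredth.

-0.09

x = 9 − 0.21(23.4)² + 0.0589(44000) + 3.85(20) = 9 − 114.9876 + 2591.6 + 77 = 2562.6124.
∂x/∂P = −2·0.21·P = -9.828, so E_p = -9.828·(23.4/2562.6124) ≈ -0.09.
|E_p| < 1: demand is inelastic.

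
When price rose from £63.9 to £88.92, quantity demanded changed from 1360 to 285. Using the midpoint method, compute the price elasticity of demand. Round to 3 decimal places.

%ΔQ = (285 − 1360)/[(1360 + 285)/2] = -1075/822.5 ≈ -1.3070.
%ΔP = (88.92 − 63.9)/[(63.9 + 88.92)/2] = 25.02/76.41 ≈ 0.3274.
Arc elasticity E = %ΔQ/%ΔP ≈ -1.3070/0.3274 ≈ -3.991.
|E| > 1: demand is elastic over this range.

-3.991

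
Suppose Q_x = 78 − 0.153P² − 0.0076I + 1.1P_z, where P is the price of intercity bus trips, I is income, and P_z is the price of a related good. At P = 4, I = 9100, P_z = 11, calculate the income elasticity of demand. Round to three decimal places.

-3.740

First evaluate Q_x: 78 − 0.153(4)² − 0.0076(9100) + 1.1(11) = 78 − 2.448 − 69.16 + 12.1 = 18.492.
∂Q_x/∂I = −0.0076, so E_I = -0.0076·(9100/18.492) ≈ -3.740.
E_I < 0: inferior good.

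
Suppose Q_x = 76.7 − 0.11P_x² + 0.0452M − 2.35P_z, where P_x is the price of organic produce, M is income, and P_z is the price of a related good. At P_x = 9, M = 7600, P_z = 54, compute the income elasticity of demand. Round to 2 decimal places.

Substituting, Q_x = 76.7 − 0.11(9)² + 0.0452(7600) − 2.35(54) = 76.7 − 8.91 + 343.52 − 126.9 = 284.41.
∂Q_x/∂M = +0.0452, so E_I = 0.0452·(7600/284.41) ≈ 1.21.
E_I > 1: normal good (luxury).

1.21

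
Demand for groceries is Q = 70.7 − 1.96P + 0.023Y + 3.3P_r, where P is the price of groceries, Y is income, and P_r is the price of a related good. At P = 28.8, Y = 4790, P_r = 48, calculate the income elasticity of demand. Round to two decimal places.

First evaluate Q: 70.7 − 1.96(28.8) + 0.023(4790) + 3.3(48) = 70.7 − 56.448 + 110.17 + 158.4 = 282.822.
∂Q/∂Y = +0.023, so E_I = 0.023·(4790/282.822) ≈ 0.39.
E_I ∈ (0,1): normal good (necessity).

0.39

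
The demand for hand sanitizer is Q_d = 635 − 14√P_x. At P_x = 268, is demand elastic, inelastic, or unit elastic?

inelastic

At P_x = 268, Q_d = 405.8101.
dQ_d/dP_x = −14/(2√P_x) = −14/(2·16.3707).
Point elasticity E = (dQ_d/dP_x)·(P_x/Q_d) = -0.4276 × 268/405.8101 ≈ -0.282.
|E| ≈ 0.282 < 1, so demand is inelastic.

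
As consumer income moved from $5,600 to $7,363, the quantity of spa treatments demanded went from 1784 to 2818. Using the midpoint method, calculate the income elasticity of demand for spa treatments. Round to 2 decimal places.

1.65

%ΔQ = (2818 − 1784)/[(1784+2818)/2] = 1034/2301 ≈ 0.4494.
%ΔI = (7,363 − 5,600)/[(5,600+7,363)/2] = 1763/6481.5 ≈ 0.2720.
E_I = %ΔQ/%ΔI ≈ 1.65.
E_I > 1: normal good (luxury).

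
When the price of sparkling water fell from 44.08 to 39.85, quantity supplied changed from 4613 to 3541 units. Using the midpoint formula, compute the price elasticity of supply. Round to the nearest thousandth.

2.609

%Δq = (3541 − 4613)/[(4613 + 3541)/2] = -1072/4077 ≈ -0.2629.
%Δp = (39.85 − 44.08)/[(44.08 + 39.85)/2] = -4.23/41.965 ≈ -0.1008.
Arc elasticity E = %Δq/%Δp ≈ -0.2629/-0.1008 ≈ 2.609.
|E| > 1: supply is elastic over this range.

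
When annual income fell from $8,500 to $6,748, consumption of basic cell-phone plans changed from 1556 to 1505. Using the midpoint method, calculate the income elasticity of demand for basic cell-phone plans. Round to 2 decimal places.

0.15

%ΔQ = (1505 − 1556)/[(1556+1505)/2] = -51/1530.5 ≈ -0.0333.
%ΔM = (6,748 − 8,500)/[(8,500+6,748)/2] = -1752/7624 ≈ -0.2298.
E_I = %ΔQ/%ΔM ≈ 0.15.
E_I ∈ (0,1): normal good (necessity).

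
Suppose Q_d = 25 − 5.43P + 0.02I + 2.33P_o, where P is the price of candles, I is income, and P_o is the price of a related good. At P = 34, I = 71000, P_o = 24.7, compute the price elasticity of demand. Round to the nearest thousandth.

-0.140

First evaluate Q_d: 25 − 5.43(34) + 0.02(71000) + 2.33(24.7) = 25 − 184.62 + 1420 + 57.551 = 1317.931.
∂Q_d/∂P = −5.43, so E_p = (−5.43)·(34/1317.931) ≈ -0.140.
|E_p| < 1: demand is inelastic.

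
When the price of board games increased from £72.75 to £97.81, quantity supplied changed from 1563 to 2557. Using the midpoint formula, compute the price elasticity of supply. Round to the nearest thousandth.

1.642

%ΔQ = (2557 − 1563)/[(1563 + 2557)/2] = 994/2060 ≈ 0.4825.
%Δp = (97.81 − 72.75)/[(72.75 + 97.81)/2] = 25.06/85.28 ≈ 0.2939.
Arc elasticity E = %ΔQ/%Δp ≈ 0.4825/0.2939 ≈ 1.642.
|E| > 1: supply is elastic over this range.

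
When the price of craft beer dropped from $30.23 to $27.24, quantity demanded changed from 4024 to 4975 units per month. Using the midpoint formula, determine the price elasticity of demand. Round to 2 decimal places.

-2.03

%Δq = (4975 − 4024)/[(4024 + 4975)/2] = 951/4499.5 ≈ 0.2114.
%Δp = (27.24 − 30.23)/[(30.23 + 27.24)/2] = -2.99/28.735 ≈ -0.1041.
Arc elasticity E = %Δq/%Δp ≈ 0.2114/-0.1041 ≈ -2.03.
|E| > 1: demand is elastic over this range.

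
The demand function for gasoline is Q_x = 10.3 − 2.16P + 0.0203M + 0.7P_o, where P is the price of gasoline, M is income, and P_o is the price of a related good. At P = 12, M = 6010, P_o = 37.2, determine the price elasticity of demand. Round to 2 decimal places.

Substituting, Q_x = 10.3 − 2.16(12) + 0.0203(6010) + 0.7(37.2) = 10.3 − 25.92 + 122.003 + 26.04 = 132.423.
∂Q_x/∂P = −2.16, so E_p = (−2.16)·(12/132.423) ≈ -0.20.
|E_p| < 1: demand is inelastic.

-0.20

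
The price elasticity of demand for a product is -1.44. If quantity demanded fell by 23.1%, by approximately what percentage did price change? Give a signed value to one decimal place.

%ΔQ ≈ E × %ΔP ⇒ %ΔP = %ΔQ / E = (-23.1%)/(-1.44) ≈ 16.0%.

16.0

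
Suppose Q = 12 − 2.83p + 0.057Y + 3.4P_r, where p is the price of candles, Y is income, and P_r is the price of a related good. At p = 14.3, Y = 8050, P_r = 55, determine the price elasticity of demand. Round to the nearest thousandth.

At the given point, Q = 12 − 2.83(14.3) + 0.057(8050) + 3.4(55) = 12 − 40.469 + 458.85 + 187 = 617.381.
∂Q/∂p = −2.83, so E_p = (−2.83)·(14.3/617.381) ≈ -0.066.
|E_p| < 1: demand is inelastic.

-0.066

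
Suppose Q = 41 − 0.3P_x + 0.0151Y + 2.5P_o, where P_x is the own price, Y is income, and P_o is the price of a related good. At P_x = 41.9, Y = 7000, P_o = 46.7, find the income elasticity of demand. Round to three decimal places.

At the given point, Q = 41 − 0.3(41.9) + 0.0151(7000) + 2.5(46.7) = 41 − 12.57 + 105.7 + 116.75 = 250.88.
∂Q/∂Y = +0.0151, so E_I = 0.0151·(7000/250.88) ≈ 0.421.
E_I ∈ (0,1): normal good (necessity).

0.421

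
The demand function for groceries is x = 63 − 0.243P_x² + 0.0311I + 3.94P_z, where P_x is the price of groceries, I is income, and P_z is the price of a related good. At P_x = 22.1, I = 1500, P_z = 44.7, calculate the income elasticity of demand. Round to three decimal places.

At the given point, x = 63 − 0.243(22.1)² + 0.0311(1500) + 3.94(44.7) = 63 − 118.6836 + 46.65 + 176.118 = 167.0844.
∂x/∂I = +0.0311, so E_I = 0.0311·(1500/167.0844) ≈ 0.279.
E_I ∈ (0,1): normal good (necessity).

0.279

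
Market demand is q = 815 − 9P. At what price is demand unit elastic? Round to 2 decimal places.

45.28

For linear demand q = a − bP, E = −bP/(a − bP). |E| = 1 ⇒ bP = a − bP ⇒ P = a/(2b).
P = 815/(2·9) ≈ 45.28.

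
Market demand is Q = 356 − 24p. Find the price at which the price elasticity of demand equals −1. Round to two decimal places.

For linear demand Q = a − bp, E = −bp/(a − bp). |E| = 1 ⇒ bp = a − bp ⇒ p = a/(2b).
p = 356/(2·24) ≈ 7.42.

7.42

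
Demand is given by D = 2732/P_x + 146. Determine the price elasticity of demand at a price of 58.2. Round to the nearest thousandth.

-0.243

At P_x = 58.2, D = 192.9416.
dD/dP_x = −2732/P_x² = −0.8066.
Point elasticity E = (dD/dP_x)·(P_x/D) = -0.8066 × 58.2/192.9416 ≈ -0.243.
|E| < 1, so demand is inelastic at this price.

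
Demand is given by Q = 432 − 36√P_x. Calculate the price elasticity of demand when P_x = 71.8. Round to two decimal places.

At P_x = 71.8, Q = 126.9544.
dQ/dP_x = −36/(2√P_x) = −36/(2·8.4735).
Point elasticity E = (dQ/dP_x)·(P_x/Q) = -2.1243 × 71.8/126.9544 ≈ -1.20.
|E| > 1, so demand is elastic at this price.

-1.20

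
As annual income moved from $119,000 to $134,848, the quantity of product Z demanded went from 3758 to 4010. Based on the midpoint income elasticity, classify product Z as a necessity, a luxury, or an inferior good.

necessity

%ΔQ = (4010 − 3758)/[(3758+4010)/2] = 252/3884 ≈ 0.0649.
%ΔI = (134,848 − 119,000)/[(119,000+134,848)/2] = 15848/126924 ≈ 0.1249.
E_I = %ΔQ/%ΔI ≈ 0.520.
E_I ∈ (0,1): normal good (necessity).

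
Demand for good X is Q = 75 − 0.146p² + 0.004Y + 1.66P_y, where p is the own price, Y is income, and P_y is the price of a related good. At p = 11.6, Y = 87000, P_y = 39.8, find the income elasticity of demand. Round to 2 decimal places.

Substituting, Q = 75 − 0.146(11.6)² + 0.004(87000) + 1.66(39.8) = 75 − 19.6458 + 348 + 66.068 = 469.4222.
∂Q/∂Y = +0.004, so E_I = 0.004·(87000/469.4222) ≈ 0.74.
E_I ∈ (0,1): normal good (necessity).

0.74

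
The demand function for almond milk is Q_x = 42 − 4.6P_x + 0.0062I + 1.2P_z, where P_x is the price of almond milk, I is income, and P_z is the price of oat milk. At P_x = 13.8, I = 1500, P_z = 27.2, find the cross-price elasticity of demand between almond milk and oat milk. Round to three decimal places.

1.595

At the given point, Q_x = 42 − 4.6(13.8) + 0.0062(1500) + 1.2(27.2) = 42 − 63.48 + 9.3 + 32.64 = 20.46.
∂Q_x/∂P_z = +1.2, so E_xy = 1.2·(27.2/20.46) ≈ 1.595.
E_xy > 0: the goods are substitutes.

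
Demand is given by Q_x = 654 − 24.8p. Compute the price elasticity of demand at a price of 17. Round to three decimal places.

-1.814

At p = 17, Q_x = 232.4.
dQ_x/dp = −24.8.
Point elasticity E = (dQ_x/dp)·(p/Q_x) = -24.8 × 17/232.4 ≈ -1.814.
|E| > 1, so demand is elastic at this price.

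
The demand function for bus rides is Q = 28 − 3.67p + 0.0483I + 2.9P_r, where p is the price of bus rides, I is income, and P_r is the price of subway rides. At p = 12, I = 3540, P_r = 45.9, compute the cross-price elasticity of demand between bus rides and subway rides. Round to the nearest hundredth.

Q = 28 − 3.67(12) + 0.0483(3540) + 2.9(45.9) = 28 − 44.04 + 170.982 + 133.11 = 288.052.
∂Q/∂P_r = +2.9, so E_xy = 2.9·(45.9/288.052) ≈ 0.46.
E_xy > 0: the goods are substitutes.

0.46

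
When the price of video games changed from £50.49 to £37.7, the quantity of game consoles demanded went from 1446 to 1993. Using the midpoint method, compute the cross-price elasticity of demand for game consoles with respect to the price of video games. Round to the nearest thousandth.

-1.097

%ΔQ_x = (1993 − 1446)/[(1446+1993)/2] = 547/1719.5 ≈ 0.3181.
%ΔP_y = (37.7 − 50.49)/[(50.49+37.7)/2] ≈ -0.2901.
E_xy = 0.3181/-0.2901 ≈ -1.097.
E_xy < 0, so game consoles and video games are complements.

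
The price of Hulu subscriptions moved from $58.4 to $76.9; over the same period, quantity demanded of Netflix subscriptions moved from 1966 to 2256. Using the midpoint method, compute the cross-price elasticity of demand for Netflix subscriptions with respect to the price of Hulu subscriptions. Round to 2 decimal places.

0.50

%ΔQ_x = (2256 − 1966)/[(1966+2256)/2] = 290/2111 ≈ 0.1374.
%ΔP_y = (76.9 − 58.4)/[(58.4+76.9)/2] ≈ 0.2735.
E_xy = 0.1374/0.2735 ≈ 0.50.
E_xy > 0, so Netflix subscriptions and Hulu subscriptions are substitutes.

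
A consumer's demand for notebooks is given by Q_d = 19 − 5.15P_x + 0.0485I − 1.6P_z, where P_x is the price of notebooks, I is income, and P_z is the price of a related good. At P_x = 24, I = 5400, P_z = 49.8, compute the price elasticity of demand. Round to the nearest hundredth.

At the given point, Q_d = 19 − 5.15(24) + 0.0485(5400) − 1.6(49.8) = 19 − 123.6 + 261.9 − 79.68 = 77.62.
∂Q_d/∂P_x = −5.15, so E_p = (−5.15)·(24/77.62) ≈ -1.59.
|E_p| > 1: demand is elastic.

-1.59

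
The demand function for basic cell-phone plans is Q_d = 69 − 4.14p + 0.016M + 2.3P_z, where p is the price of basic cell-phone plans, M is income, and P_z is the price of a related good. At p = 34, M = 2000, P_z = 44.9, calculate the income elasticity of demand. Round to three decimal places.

At the given point, Q_d = 69 − 4.14(34) + 0.016(2000) + 2.3(44.9) = 69 − 140.76 + 32 + 103.27 = 63.51.
∂Q_d/∂M = +0.016, so E_I = 0.016·(2000/63.51) ≈ 0.504.
E_I ∈ (0,1): normal good (necessity).

0.504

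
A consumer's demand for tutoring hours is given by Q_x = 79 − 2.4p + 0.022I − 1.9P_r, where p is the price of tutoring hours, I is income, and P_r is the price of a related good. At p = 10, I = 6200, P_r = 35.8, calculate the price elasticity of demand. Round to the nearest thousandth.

Substituting, Q_x = 79 − 2.4(10) + 0.022(6200) − 1.9(35.8) = 79 − 24 + 136.4 − 68.02 = 123.38.
∂Q_x/∂p = −2.4, so E_p = (−2.4)·(10/123.38) ≈ -0.195.
|E_p| < 1: demand is inelastic.

-0.195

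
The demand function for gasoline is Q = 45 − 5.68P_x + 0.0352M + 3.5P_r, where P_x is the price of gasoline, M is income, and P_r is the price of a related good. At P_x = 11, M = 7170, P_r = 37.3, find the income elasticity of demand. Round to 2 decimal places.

0.69

First evaluate Q: 45 − 5.68(11) + 0.0352(7170) + 3.5(37.3) = 45 − 62.48 + 252.384 + 130.55 = 365.454.
∂Q/∂M = +0.0352, so E_I = 0.0352·(7170/365.454) ≈ 0.69.
E_I ∈ (0,1): normal good (necessity).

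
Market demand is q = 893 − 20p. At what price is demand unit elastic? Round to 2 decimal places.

For linear demand q = a − bp, E = −bp/(a − bp). |E| = 1 ⇒ bp = a − bp ⇒ p = a/(2b).
p = 893/(2·20) ≈ 22.33.

22.33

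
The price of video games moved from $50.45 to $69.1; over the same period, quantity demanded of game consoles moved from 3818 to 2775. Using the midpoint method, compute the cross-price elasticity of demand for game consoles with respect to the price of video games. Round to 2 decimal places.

-1.01

%ΔQ_x = (2775 − 3818)/[(3818+2775)/2] = -1043/3296.5 ≈ -0.3164.
%ΔP_y = (69.1 − 50.45)/[(50.45+69.1)/2] ≈ 0.3120.
E_xy = -0.3164/0.3120 ≈ -1.01.
E_xy < 0, so game consoles and video games are complements.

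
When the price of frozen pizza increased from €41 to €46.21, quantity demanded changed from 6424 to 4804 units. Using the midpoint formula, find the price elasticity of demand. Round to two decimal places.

%ΔQ = (4804 − 6424)/[(6424 + 4804)/2] = -1620/5614 ≈ -0.2886.
%ΔP = (46.21 − 41)/[(41 + 46.21)/2] = 5.21/43.605 ≈ 0.1195.
Arc elasticity E = %ΔQ/%ΔP ≈ -0.2886/0.1195 ≈ -2.42.
|E| > 1: demand is elastic over this range.

-2.42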